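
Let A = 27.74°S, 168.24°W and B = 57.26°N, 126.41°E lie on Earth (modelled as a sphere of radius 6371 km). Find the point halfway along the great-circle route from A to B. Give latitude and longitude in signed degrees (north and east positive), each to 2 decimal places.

17.19°, 167.89°

The central angle between A and B is δ = 1.7639 rad.
With f = 0.5, the slerp weights are sin((1−f)δ)/sin δ = 0.7866 and sin(fδ)/sin δ = 0.7866.
Weighted sum of the unit vectors: (0.7866)·(-0.8665,-0.1804,-0.4655) + (0.7866)·(-0.3210,0.4353,0.8411) = (-0.9341, 0.2005, 0.2955).
Converting back: φ = atan2(z, √(x²+y²)) = 17.19°, λ = atan2(y, x) = 167.89°.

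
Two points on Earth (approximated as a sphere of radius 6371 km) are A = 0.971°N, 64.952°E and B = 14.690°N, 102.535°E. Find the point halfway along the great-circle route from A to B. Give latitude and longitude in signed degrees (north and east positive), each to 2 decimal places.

8.27°, 83.42°

The central angle between A and B is δ = 0.6908 rad.
With f = 0.5, the slerp weights are sin((1−f)δ)/sin δ = 0.5314 and sin(fδ)/sin δ = 0.5314.
Weighted sum of the unit vectors: (0.5314)·(0.4233,0.9058,0.0169) + (0.5314)·(-0.2099,0.9443,0.2536) = (0.1134, 0.9831, 0.1438).
Converting back: φ = atan2(z, √(x²+y²)) = 8.27°, λ = atan2(y, x) = 83.42°.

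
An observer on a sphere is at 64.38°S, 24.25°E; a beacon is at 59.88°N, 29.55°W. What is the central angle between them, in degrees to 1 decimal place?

130.7°

With latitudes φ₁ = -64.380°, φ₂ = 59.880° and longitude difference Δλ = -53.800°:
cos c = sin φ₁ sin φ₂ + cos φ₁ cos φ₂ cos Δλ = (-0.9017)(0.8650) + (0.4324)(0.5018)(0.5906) = -0.65178,
so c = arccos(-0.65178) = 2.28073 rad.
So the angular separation is 130.7°.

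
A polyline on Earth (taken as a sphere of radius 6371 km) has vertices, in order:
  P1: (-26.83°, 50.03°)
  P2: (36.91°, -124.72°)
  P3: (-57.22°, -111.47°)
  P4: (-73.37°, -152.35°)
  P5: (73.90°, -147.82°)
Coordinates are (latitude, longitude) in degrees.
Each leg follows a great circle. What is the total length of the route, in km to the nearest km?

48230 km

Leg P1→P2: central angle 2.9493 rad, distance 18790.1 km.
Leg P2→P3: central angle 1.6544 rad, distance 10540.4 km.
Leg P3→P4: central angle 0.3957 rad, distance 2520.8 km.
Leg P4→P5: central angle 2.5708 rad, distance 16378.6 km.
Total: 18790.1 + 10540.4 + 2520.8 + 16378.6 ≈ 48230 km.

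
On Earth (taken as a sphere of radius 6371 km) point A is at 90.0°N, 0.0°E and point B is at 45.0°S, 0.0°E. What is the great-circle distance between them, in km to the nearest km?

15011 km

With latitudes φ₁ = 90.000°, φ₂ = -45.000° and longitude difference Δλ = 0.000°:
cos c = sin φ₁ sin φ₂ + cos φ₁ cos φ₂ cos Δλ = (1.0000)(-0.7071) + (0.0000)(0.7071)(1.0000) = -0.70711,
so c = arccos(-0.70711) = 2.35619 rad.
Distance = R·c = 6371 × 2.3562 ≈ 15011 km.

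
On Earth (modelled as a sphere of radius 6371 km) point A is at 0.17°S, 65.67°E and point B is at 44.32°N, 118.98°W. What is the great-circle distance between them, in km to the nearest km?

In radians: φ₁ = -0.0030, φ₂ = 0.7735, Δλ = 175.350° = 3.0604 rad.
cos c = sin φ₁ sin φ₂ + cos φ₁ cos φ₂ cos Δλ = (-0.0030)(0.6987) + (1.0000)(0.7154)(-0.9967) = -0.71516,
so c = arccos(-0.71516) = 2.36765 rad.
Distance = R·c = 6371 × 2.3677 ≈ 15084 km.

15084 km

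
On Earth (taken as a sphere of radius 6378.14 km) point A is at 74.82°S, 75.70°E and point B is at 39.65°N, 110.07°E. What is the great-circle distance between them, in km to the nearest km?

With latitudes φ₁ = -74.820°, φ₂ = 39.650° and longitude difference Δλ = 34.370°:
cos c = sin φ₁ sin φ₂ + cos φ₁ cos φ₂ cos Δλ = (-0.9651)(0.6381) + (0.2619)(0.7700)(0.8254) = -0.44942,
so c = arccos(-0.44942) = 2.03691 rad.
Distance = R·c = 6378.14 × 2.0369 ≈ 12992 km.

12992 km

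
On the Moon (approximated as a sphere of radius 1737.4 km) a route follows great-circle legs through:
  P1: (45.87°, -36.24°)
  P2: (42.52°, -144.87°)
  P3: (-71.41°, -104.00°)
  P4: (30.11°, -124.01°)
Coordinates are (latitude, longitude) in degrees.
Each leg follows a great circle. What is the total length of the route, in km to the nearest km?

Leg P1→P2: central angle 1.2438 rad, distance 2161.1 km.
Leg P2→P3: central angle 2.0521 rad, distance 3565.3 km.
Leg P3→P4: central angle 1.7889 rad, distance 3108.0 km.
Total: 2161.1 + 3565.3 + 3108.0 ≈ 8834 km.

8834 km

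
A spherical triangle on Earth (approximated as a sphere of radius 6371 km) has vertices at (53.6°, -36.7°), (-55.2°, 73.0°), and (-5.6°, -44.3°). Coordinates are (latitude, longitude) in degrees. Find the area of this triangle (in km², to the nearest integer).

59915819 km²

Side lengths (central angles): a = 1.7522, b = 1.0393, c = 2.4577 rad; semiperimeter s = 2.6246.
By l'Huilier's theorem, tan(E/4) = √[tan(s/2) tan((s−a)/2) tan((s−b)/2) tan((s−c)/2)], giving spherical excess E = 1.4761 rad.
Area = E·R² = 1.4761 × (6371)² ≈ 59915819 km².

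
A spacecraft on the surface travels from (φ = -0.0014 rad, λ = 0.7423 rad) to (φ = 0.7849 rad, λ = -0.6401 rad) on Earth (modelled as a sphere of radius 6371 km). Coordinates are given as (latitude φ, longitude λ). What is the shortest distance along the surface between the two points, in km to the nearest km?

With latitudes φ₁ = -0.080°, φ₂ = 44.971° and longitude difference Δλ = -79.206°:
cos c = sin φ₁ sin φ₂ + cos φ₁ cos φ₂ cos Δλ = (-0.0014)(0.7068) + (1.0000)(0.7075)(0.1873) = 0.13151,
so c = arccos(0.13151) = 1.43891 rad.
Distance = R·c = 6371 × 1.4389 ≈ 9167 km.

9167 km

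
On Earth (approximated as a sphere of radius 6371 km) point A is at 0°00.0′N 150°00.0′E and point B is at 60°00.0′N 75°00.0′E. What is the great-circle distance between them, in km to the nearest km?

9181 km

Let φ₁ = 0.0000 rad, φ₂ = 1.0472 rad, and Δλ = -1.3090 rad.
cos c = sin φ₁ sin φ₂ + cos φ₁ cos φ₂ cos Δλ = (0.0000)(0.8660) + (1.0000)(0.5000)(0.2588) = 0.12941,
so c = arccos(0.12941) = 1.44102 rad.
Distance = R·c = 6371 × 1.4410 ≈ 9181 km.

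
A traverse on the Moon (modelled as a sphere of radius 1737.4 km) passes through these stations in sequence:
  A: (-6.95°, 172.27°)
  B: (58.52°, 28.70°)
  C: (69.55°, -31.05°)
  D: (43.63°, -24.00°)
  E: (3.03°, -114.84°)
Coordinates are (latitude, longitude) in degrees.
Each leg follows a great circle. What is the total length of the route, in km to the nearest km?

7976 km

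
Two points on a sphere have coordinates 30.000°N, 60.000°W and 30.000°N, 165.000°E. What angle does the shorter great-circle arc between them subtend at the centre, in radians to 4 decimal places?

In radians: φ₁ = 0.5236, φ₂ = 0.5236, Δλ = -135.000° = -2.3562 rad.
cos c = sin φ₁ sin φ₂ + cos φ₁ cos φ₂ cos Δλ = (0.5000)(0.5000) + (0.8660)(0.8660)(-0.7071) = -0.28033,
so c = arccos(-0.28033) = 1.85493 rad.
So the angular separation is 1.8549 rad.

1.8549 rad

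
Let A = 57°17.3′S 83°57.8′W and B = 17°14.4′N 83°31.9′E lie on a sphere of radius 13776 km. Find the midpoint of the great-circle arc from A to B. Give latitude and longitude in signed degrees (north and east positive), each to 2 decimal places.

-50.88°, 68.22°

Central angle δ = 2.4238 rad. Interpolating on the sphere with fraction f = 0.5:
P = [sin((1−f)δ)·A + sin(fδ)·B] / sin δ = 1.4235·A + 1.4235·B in Cartesian coordinates,
giving P = (0.2341, 0.5859, -0.7759), i.e. latitude -50.88°, longitude 68.22°.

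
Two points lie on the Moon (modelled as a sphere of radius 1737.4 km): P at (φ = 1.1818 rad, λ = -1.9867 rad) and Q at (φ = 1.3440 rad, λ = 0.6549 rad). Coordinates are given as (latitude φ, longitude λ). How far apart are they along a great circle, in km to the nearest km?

In radians: φ₁ = 1.1818, φ₂ = 1.3440, Δλ = 151.353° = 2.6416 rad.
cos c = sin φ₁ sin φ₂ + cos φ₁ cos φ₂ cos Δλ = (0.9253)(0.9744) + (0.3793)(0.2249)(-0.8776) = 0.82676,
so c = arccos(0.82676) = 0.59748 rad.
Distance = R·c = 1737.4 × 0.5975 ≈ 1038 km.

1038 km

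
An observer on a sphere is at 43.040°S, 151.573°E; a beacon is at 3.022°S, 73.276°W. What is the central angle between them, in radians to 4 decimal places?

2.0731 rad

In radians: φ₁ = -0.7512, φ₂ = -0.0527, Δλ = 135.151° = 2.3588 rad.
Haversine: a = sin²(Δφ/2) + cos φ₁ cos φ₂ sin²(Δλ/2) = 0.1171 + (0.7309)(0.9986)(0.8545) = 0.74073.
Central angle c = 2·arcsin(√a) = 2.07312 rad.
So the angular separation is 2.0731 rad.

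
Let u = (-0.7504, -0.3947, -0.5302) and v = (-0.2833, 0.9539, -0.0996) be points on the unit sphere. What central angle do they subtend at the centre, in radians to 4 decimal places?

u·v = -0.1111; |u| = 1.0000, |v| = 1.0001.
cos θ = (u·v)/(|u||v|) = -0.1111, so θ = 1.6821 rad.

1.6821 rad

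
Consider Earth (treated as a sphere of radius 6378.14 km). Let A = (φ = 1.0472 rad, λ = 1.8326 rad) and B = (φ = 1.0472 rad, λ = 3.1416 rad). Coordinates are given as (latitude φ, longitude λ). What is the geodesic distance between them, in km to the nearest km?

Let φ₁ = 1.0472 rad, φ₂ = 1.0472 rad, and Δλ = 1.3090 rad.
cos c = sin φ₁ sin φ₂ + cos φ₁ cos φ₂ cos Δλ = (0.8660)(0.8660) + (0.5000)(0.5000)(0.2588) = 0.81471,
so c = arccos(0.81471) = 0.61858 rad.
Distance = R·c = 6378.14 × 0.6186 ≈ 3945 km.

3945 km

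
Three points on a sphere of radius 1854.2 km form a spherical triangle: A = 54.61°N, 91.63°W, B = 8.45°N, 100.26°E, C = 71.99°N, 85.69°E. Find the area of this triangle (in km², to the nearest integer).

758211 km²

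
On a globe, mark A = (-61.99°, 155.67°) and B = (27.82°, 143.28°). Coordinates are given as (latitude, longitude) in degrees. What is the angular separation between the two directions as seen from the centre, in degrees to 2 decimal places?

With latitudes φ₁ = -61.990°, φ₂ = 27.820° and longitude difference Δλ = -12.390°:
cos c = sin φ₁ sin φ₂ + cos φ₁ cos φ₂ cos Δλ = (-0.8829)(0.4667) + (0.4696)(0.8844)(0.9767) = -0.00636,
so c = arccos(-0.00636) = 1.57715 rad.
So the angular separation is 90.36°.

90.36°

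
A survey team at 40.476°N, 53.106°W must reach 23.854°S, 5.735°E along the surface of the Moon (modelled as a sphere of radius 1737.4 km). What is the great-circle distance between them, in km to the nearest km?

With latitudes φ₁ = 40.476°, φ₂ = -23.854° and longitude difference Δλ = 58.841°:
cos c = sin φ₁ sin φ₂ + cos φ₁ cos φ₂ cos Δλ = (0.6491)(-0.4044) + (0.7607)(0.9146)(0.5174) = 0.09745,
so c = arccos(0.09745) = 1.47319 rad.
Distance = R·c = 1737.4 × 1.4732 ≈ 2560 km.

2560 km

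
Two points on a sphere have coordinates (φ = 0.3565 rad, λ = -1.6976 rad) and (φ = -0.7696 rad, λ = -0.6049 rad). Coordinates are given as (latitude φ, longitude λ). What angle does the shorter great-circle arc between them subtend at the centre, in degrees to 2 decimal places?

86.17°

In radians: φ₁ = 0.3565, φ₂ = -0.7696, Δλ = 62.607° = 1.0927 rad.
Haversine: a = sin²(Δφ/2) + cos φ₁ cos φ₂ sin²(Δλ/2) = 0.2849 + (0.9371)(0.7182)(0.2700) = 0.46660.
Central angle c = 2·arcsin(√a) = 1.50394 rad.
So the angular separation is 86.17°.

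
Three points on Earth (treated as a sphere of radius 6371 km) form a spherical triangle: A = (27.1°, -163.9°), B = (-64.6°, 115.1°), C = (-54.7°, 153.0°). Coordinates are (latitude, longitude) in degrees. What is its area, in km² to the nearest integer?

Side lengths (central angles): a = 0.3686, b = 1.5670, c = 1.9303 rad; semiperimeter s = 1.9329.
By l'Huilier's theorem, tan(E/4) = √[tan(s/2) tan((s−a)/2) tan((s−b)/2) tan((s−c)/2)], giving spherical excess E = 0.0752 rad.
Area = E·R² = 0.0752 × (6371)² ≈ 3053912 km².

3053912 km²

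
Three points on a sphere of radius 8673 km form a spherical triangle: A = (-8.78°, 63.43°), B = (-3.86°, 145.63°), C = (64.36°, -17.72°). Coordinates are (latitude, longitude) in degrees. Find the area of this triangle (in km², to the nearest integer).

Side lengths (central angles): a = 2.0650, b = 1.6427, c = 1.4262 rad; semiperimeter s = 2.5669.
By l'Huilier's theorem, tan(E/4) = √[tan(s/2) tan((s−a)/2) tan((s−b)/2) tan((s−c)/2)], giving spherical excess E = 1.9385 rad.
Area = E·R² = 1.9385 × (8673)² ≈ 145817394 km².

145817394 km²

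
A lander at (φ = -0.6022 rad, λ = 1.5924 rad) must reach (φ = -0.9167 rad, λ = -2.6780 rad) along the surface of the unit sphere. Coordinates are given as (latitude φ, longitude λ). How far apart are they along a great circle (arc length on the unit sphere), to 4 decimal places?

1.3335

With latitudes φ₁ = -34.504°, φ₂ = -52.523° and longitude difference Δλ = 115.324°:
cos c = sin φ₁ sin φ₂ + cos φ₁ cos φ₂ cos Δλ = (-0.5665)(-0.7936) + (0.8241)(0.6084)(-0.4277) = 0.23507,
so c = arccos(0.23507) = 1.33351 rad.
On the unit sphere the arc length equals the central angle: 1.3335.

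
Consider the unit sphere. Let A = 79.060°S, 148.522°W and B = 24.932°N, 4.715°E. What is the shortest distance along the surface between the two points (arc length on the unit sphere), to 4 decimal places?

In radians: φ₁ = -1.3799, φ₂ = 0.4351, Δλ = 153.237° = 2.6745 rad.
cos c = sin φ₁ sin φ₂ + cos φ₁ cos φ₂ cos Δλ = (-0.9818)(0.4215) + (0.1898)(0.9068)(-0.8929) = -0.56754,
so c = arccos(-0.56754) = 2.17431 rad.
On the unit sphere the arc length equals the central angle: 2.1743.

2.1743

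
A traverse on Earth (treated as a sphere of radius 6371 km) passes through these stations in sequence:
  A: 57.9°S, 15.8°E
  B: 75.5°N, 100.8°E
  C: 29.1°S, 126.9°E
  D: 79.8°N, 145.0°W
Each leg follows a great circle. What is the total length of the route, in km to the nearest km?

Leg A→B: central angle 2.5125 rad, distance 16006.9 km.
Leg B→C: central angle 1.8487 rad, distance 11778.3 km.
Leg C→D: central angle 2.0641 rad, distance 13150.2 km.
Total: 16006.9 + 11778.3 + 13150.2 ≈ 40935 km.

40935 km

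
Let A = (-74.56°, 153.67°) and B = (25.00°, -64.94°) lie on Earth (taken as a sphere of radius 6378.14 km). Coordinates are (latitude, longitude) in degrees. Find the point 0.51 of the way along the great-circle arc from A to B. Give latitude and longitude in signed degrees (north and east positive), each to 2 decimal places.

-35.79°, -77.96°

The central angle between A and B is δ = 2.2092 rad.
With f = 0.51, the slerp weights are sin((1−f)δ)/sin δ = 1.0997 and sin(fδ)/sin δ = 1.1245.
Weighted sum of the unit vectors: (1.0997)·(-0.2386,0.1181,-0.9639) + (1.1245)·(0.3839,-0.8210,0.4226) = (0.1693, -0.7933, -0.5848).
Converting back: φ = atan2(z, √(x²+y²)) = -35.79°, λ = atan2(y, x) = -77.96°.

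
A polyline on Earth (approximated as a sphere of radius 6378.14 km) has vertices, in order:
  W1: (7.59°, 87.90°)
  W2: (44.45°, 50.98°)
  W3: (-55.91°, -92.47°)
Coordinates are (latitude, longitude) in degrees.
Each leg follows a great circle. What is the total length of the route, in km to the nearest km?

22617 km

Leg W1→W2: central angle 0.8524 rad, distance 5436.5 km.
Leg W2→W3: central angle 2.6937 rad, distance 17181.0 km.
Total: 5436.5 + 17181.0 ≈ 22617 km.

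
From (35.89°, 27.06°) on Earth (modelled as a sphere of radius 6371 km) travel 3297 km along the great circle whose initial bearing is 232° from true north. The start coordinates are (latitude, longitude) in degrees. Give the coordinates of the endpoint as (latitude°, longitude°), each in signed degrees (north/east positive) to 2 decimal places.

15.23°, 3.23°

Angular distance δ = d/R = 3297/6371 = 0.51750 rad; initial bearing θ = 4.0492 rad.
sin φ₂ = sin φ₁ cos δ + cos φ₁ sin δ cos θ = (0.5862)(0.8691) + (0.8101)(0.4947)(-0.6157) = 0.2627, so φ₂ = 15.23°.
Δλ = atan2(sin θ sin δ cos φ₁, cos δ − sin φ₁ sin φ₂) = atan2(-0.3158, 0.7150) = -23.830°.
λ₂ = 27.060° − 23.830° = 3.23°.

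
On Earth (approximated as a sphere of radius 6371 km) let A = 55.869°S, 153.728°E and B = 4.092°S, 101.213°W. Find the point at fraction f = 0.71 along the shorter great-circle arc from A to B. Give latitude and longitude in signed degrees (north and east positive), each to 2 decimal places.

-26.76°, -117.57°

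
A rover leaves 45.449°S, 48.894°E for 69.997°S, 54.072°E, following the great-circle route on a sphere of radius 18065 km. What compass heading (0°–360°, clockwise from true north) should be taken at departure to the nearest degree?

176°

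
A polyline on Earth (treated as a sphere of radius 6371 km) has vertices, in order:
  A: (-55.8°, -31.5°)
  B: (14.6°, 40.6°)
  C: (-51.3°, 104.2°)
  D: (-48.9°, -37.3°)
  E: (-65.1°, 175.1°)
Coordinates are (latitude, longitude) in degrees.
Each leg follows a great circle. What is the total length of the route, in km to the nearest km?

Leg A→B: central angle 1.6121 rad, distance 10270.7 km.
Leg B→C: central angle 1.4984 rad, distance 9546.5 km.
Leg C→D: central angle 1.3011 rad, distance 8289.3 km.
Leg D→E: central angle 1.1042 rad, distance 7035.0 km.
Total: 10270.7 + 9546.5 + 8289.3 + 7035.0 ≈ 35142 km.

35142 km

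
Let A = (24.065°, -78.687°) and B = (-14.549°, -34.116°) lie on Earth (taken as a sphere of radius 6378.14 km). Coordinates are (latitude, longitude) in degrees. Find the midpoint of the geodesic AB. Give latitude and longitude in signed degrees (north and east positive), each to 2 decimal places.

5.14°, -55.72°

The central angle between A and B is δ = 1.0155 rad.
With f = 0.5, the slerp weights are sin((1−f)δ)/sin δ = 0.5722 and sin(fδ)/sin δ = 0.5722.
Weighted sum of the unit vectors: (0.5722)·(0.1791,-0.8953,0.4078) + (0.5722)·(0.8014,-0.5429,-0.2512) = (0.5610, -0.8229, 0.0896).
Converting back: φ = atan2(z, √(x²+y²)) = 5.14°, λ = atan2(y, x) = -55.72°.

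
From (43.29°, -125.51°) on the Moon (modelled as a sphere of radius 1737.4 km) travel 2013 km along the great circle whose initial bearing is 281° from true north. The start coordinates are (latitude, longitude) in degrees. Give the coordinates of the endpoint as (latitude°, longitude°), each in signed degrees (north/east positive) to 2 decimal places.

23.70°, 155.30°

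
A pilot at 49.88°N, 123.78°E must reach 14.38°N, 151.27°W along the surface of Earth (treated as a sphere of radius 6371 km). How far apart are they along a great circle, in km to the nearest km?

8432 km

With latitudes φ₁ = 49.880°, φ₂ = 14.380° and longitude difference Δλ = 84.950°:
Haversine: a = sin²(Δφ/2) + cos φ₁ cos φ₂ sin²(Δλ/2) = 0.0929 + (0.6444)(0.9687)(0.4560) = 0.37757.
Central angle c = 2·arcsin(√a) = 1.32342 rad.
Distance = R·c = 6371 × 1.3234 ≈ 8432 km.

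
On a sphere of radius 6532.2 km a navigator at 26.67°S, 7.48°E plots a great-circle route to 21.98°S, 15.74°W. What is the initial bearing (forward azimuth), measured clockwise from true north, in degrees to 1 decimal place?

Δλ = -23.220° = -0.4053 rad.
y = sin Δλ · cos φ₂ = (-0.3943)(0.9273) = -0.3656
x = cos φ₁ sin φ₂ − sin φ₁ cos φ₂ cos Δλ = (0.8936)(-0.3743) − (-0.4489)(0.9273)(0.9190) = 0.0480
θ = atan2(y, x) = -82.51°; adding 360° gives 277.5°.

277.5°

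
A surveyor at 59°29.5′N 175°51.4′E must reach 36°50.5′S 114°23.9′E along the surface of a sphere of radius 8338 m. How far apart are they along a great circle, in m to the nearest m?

15835 m

In radians: φ₁ = 1.0383, φ₂ = -0.6430, Δλ = -61.458° = -1.0727 rad.
cos c = sin φ₁ sin φ₂ + cos φ₁ cos φ₂ cos Δλ = (0.8616)(-0.5996) + (0.5077)(0.8003)(0.4778) = -0.32247,
so c = arccos(-0.32247) = 1.89914 rad.
Distance = R·c = 8338 × 1.8991 ≈ 15835 m.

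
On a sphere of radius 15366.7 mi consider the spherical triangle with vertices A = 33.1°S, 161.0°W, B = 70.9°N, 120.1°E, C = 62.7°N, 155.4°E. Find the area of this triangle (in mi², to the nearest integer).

13160493 mi²

Side lengths (central angles): a = 0.2759, b = 1.7793, c = 2.0525 rad; semiperimeter s = 2.0539.
By l'Huilier's theorem, tan(E/4) = √[tan(s/2) tan((s−a)/2) tan((s−b)/2) tan((s−c)/2)], giving spherical excess E = 0.0557 rad.
Area = E·R² = 0.0557 × (15366.7)² ≈ 13160493 mi².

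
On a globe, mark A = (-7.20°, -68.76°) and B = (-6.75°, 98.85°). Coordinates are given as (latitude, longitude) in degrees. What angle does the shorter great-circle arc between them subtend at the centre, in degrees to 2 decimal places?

161.36°

With latitudes φ₁ = -7.200°, φ₂ = -6.750° and longitude difference Δλ = 167.610°:
cos c = sin φ₁ sin φ₂ + cos φ₁ cos φ₂ cos Δλ = (-0.1253)(-0.1175) + (0.9921)(0.9931)(-0.9767) = -0.94756,
so c = arccos(-0.94756) = 2.81631 rad.
So the angular separation is 161.36°.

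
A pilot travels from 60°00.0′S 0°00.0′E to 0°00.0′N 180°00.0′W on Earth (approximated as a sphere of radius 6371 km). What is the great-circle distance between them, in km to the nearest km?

With latitudes φ₁ = -60.000°, φ₂ = 0.000° and longitude difference Δλ = -180.000°:
Haversine: a = sin²(Δφ/2) + cos φ₁ cos φ₂ sin²(Δλ/2) = 0.2500 + (0.5000)(1.0000)(1.0000) = 0.75000.
Central angle c = 2·arcsin(√a) = 2.09440 rad.
Distance = R·c = 6371 × 2.0944 ≈ 13343 km.

13343 km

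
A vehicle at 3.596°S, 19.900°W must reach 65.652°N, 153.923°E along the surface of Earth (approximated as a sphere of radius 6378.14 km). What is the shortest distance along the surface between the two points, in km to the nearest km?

In radians: φ₁ = -0.0628, φ₂ = 1.1458, Δλ = 173.823° = 3.0338 rad.
cos c = sin φ₁ sin φ₂ + cos φ₁ cos φ₂ cos Δλ = (-0.0627)(0.9111) + (0.9980)(0.4123)(-0.9942) = -0.46622,
so c = arccos(-0.46622) = 2.05581 rad.
Distance = R·c = 6378.14 × 2.0558 ≈ 13112 km.

13112 km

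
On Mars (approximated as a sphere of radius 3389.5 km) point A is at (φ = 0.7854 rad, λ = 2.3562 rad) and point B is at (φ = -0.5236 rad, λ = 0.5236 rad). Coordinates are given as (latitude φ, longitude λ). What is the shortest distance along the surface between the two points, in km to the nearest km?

In radians: φ₁ = 0.7854, φ₂ = -0.5236, Δλ = -105.000° = -1.8326 rad.
cos c = sin φ₁ sin φ₂ + cos φ₁ cos φ₂ cos Δλ = (0.7071)(-0.5000) + (0.7071)(0.8660)(-0.2588) = -0.51205,
so c = arccos(-0.51205) = 2.10837 rad.
Distance = R·c = 3389.5 × 2.1084 ≈ 7146 km.

7146 km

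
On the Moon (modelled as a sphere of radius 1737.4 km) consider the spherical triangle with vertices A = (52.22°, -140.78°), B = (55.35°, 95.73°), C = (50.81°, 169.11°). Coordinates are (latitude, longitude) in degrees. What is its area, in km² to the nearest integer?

Side lengths (central angles): a = 0.7372, b = 0.5339, c = 1.0951 rad; semiperimeter s = 1.1831.
By l'Huilier's theorem, tan(E/4) = √[tan(s/2) tan((s−a)/2) tan((s−b)/2) tan((s−c)/2)], giving spherical excess E = 0.1899 rad.
Area = E·R² = 0.1899 × (1737.4)² ≈ 573121 km².

573121 km²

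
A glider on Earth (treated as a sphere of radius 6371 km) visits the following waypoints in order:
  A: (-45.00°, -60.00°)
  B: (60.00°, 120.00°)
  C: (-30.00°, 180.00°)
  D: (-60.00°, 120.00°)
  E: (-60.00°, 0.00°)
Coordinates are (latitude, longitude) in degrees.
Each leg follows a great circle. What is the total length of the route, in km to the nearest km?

40955 km

Leg A→B: central angle 2.8798 rad, distance 18347.2 km.
Leg B→C: central angle 1.7890 rad, distance 11397.9 km.
Leg C→D: central angle 0.8638 rad, distance 5503.6 km.
Leg D→E: central angle 0.8957 rad, distance 5706.3 km.
Total: 18347.2 + 11397.9 + 5503.6 + 5706.3 ≈ 40955 km.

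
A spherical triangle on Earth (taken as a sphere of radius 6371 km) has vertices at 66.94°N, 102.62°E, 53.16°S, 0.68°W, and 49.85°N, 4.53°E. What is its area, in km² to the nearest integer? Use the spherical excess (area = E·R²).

39337011 km²

Side lengths (central angles): a = 1.7995, b = 0.8396, c = 2.4822 rad; semiperimeter s = 2.5607.
By l'Huilier's theorem, tan(E/4) = √[tan(s/2) tan((s−a)/2) tan((s−b)/2) tan((s−c)/2)], giving spherical excess E = 0.9691 rad.
Area = E·R² = 0.9691 × (6371)² ≈ 39337011 km².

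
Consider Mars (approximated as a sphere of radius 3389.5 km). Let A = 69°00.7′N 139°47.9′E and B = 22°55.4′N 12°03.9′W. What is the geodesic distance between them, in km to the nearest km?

5077 km

Let φ₁ = 1.2045 rad, φ₂ = 0.4001 rad, and Δλ = -2.6505 rad.
Haversine: a = sin²(Δφ/2) + cos φ₁ cos φ₂ sin²(Δλ/2) = 0.1532 + (0.3582)(0.9210)(0.9409) = 0.46362.
Central angle c = 2·arcsin(√a) = 1.49798 rad.
Distance = R·c = 3389.5 × 1.4980 ≈ 5077 km.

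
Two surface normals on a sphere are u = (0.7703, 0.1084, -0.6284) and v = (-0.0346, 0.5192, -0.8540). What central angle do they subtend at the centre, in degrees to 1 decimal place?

u·v = 0.5663; |u| = 1.0000, |v| = 1.0000.
cos θ = (u·v)/(|u||v|) = 0.5663, so θ = 55.5°.

55.5°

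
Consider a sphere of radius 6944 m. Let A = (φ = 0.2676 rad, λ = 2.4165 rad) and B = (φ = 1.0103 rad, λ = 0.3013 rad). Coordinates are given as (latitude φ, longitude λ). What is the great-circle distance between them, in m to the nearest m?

With latitudes φ₁ = 15.332°, φ₂ = 57.886° and longitude difference Δλ = -121.192°:
cos c = sin φ₁ sin φ₂ + cos φ₁ cos φ₂ cos Δλ = (0.2644)(0.8470) + (0.9644)(0.5316)(-0.5179) = -0.04156,
so c = arccos(-0.04156) = 1.61237 rad.
Distance = R·c = 6944 × 1.6124 ≈ 11196 m.

11196 m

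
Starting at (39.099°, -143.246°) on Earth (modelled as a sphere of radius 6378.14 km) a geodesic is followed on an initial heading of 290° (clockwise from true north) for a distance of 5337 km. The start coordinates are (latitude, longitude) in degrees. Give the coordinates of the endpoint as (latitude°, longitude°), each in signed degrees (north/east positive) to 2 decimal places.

Angular distance δ = d/R = 5337/6378.14 = 0.83676 rad; initial bearing θ = 5.0615 rad.
sin φ₂ = sin φ₁ cos δ + cos φ₁ sin δ cos θ = (0.6307)(0.6699) + (0.7761)(0.7425)(0.3420) = 0.6195, so φ₂ = 38.28°.
Δλ = atan2(sin θ sin δ cos φ₁, cos δ − sin φ₁ sin φ₂) = atan2(-0.5415, 0.2792) = -62.726°.
λ₂ = -143.246° − 62.726° = -205.97° → 154.03° after wrapping to (−180°, 180°].

38.28°, 154.03°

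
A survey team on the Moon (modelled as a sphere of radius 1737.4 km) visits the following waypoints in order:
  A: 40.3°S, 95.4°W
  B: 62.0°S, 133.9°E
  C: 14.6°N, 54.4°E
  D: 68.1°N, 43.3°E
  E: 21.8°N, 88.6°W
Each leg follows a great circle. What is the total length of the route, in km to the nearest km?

Leg A→B: central angle 1.2264 rad, distance 2130.8 km.
Leg B→C: central angle 1.7110 rad, distance 2972.7 km.
Leg C→D: central angle 0.9421 rad, distance 1636.8 km.
Leg D→E: central angle 1.4573 rad, distance 2531.8 km.
Total: 2130.8 + 2972.7 + 1636.8 + 2531.8 ≈ 9272 km.

9272 km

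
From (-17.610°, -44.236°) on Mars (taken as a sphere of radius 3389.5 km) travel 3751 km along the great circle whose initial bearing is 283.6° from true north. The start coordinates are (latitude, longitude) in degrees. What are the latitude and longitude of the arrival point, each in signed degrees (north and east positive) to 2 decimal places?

3.73°, -104.81°

Angular distance δ = d/R = 3751/3389.5 = 1.10665 rad; initial bearing θ = 4.9498 rad.
sin φ₂ = sin φ₁ cos δ + cos φ₁ sin δ cos θ = (-0.3025)(0.4477) + (0.9531)(0.8942)(0.2351) = 0.0650, so φ₂ = 3.73°.
Δλ = atan2(sin θ sin δ cos φ₁, cos δ − sin φ₁ sin φ₂) = atan2(-0.8284, 0.4673) = -60.572°.
λ₂ = -44.236° − 60.572° = -104.81°.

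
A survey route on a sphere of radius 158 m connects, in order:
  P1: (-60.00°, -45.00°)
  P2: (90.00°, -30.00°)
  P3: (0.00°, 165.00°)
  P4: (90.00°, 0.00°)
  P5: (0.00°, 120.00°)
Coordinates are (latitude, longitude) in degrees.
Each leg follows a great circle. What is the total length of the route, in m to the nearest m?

Leg P1→P2: central angle 2.6180 rad, distance 413.6 m.
Leg P2→P3: central angle 1.5708 rad, distance 248.2 m.
Leg P3→P4: central angle 1.5708 rad, distance 248.2 m.
Leg P4→P5: central angle 1.5708 rad, distance 248.2 m.
Total: 413.6 + 248.2 + 248.2 + 248.2 ≈ 1158 m.

1158 m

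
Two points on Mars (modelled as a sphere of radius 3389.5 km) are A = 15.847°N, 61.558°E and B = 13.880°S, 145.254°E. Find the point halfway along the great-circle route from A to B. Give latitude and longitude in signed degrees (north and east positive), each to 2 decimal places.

Central angle δ = 1.5337 rad. Interpolating on the sphere with fraction f = 0.5:
P = [sin((1−f)δ)·A + sin(fδ)·B] / sin δ = 0.6944·A + 0.6944·B in Cartesian coordinates,
giving P = (-0.2358, 0.9715, 0.0230), i.e. latitude 1.32°, longitude 103.64°.

1.32°, 103.64°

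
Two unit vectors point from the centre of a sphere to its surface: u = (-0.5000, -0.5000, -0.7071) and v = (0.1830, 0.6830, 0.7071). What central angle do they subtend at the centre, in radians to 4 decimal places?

2.7735 rad

u·v = -0.9330; |u| = 1.0000, |v| = 1.0000.
cos θ = (u·v)/(|u||v|) = -0.9330, so θ = 2.7735 rad.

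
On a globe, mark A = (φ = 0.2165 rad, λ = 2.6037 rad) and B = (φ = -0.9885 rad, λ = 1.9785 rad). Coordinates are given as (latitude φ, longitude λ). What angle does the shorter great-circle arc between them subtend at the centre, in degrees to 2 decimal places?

75.16°

In radians: φ₁ = 0.2165, φ₂ = -0.9885, Δλ = -35.821° = -0.6252 rad.
cos c = sin φ₁ sin φ₂ + cos φ₁ cos φ₂ cos Δλ = (0.2148)(-0.8352) + (0.9767)(0.5499)(0.8108) = 0.25610,
so c = arccos(0.25610) = 1.31181 rad.
So the angular separation is 75.16°.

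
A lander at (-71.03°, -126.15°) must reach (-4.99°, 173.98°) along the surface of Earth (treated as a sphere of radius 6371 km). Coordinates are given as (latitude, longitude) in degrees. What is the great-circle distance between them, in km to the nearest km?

In radians: φ₁ = -1.2397, φ₂ = -0.0871, Δλ = -59.870° = -1.0449 rad.
Haversine: a = sin²(Δφ/2) + cos φ₁ cos φ₂ sin²(Δλ/2) = 0.2970 + (0.3251)(0.9962)(0.2490) = 0.37759.
Central angle c = 2·arcsin(√a) = 1.32347 rad.
Distance = R·c = 6371 × 1.3235 ≈ 8432 km.

8432 km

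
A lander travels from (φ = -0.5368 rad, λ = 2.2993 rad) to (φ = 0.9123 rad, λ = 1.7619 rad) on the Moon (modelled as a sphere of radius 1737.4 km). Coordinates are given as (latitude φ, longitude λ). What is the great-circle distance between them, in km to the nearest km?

In radians: φ₁ = -0.5368, φ₂ = 0.9123, Δλ = -30.791° = -0.5374 rad.
Haversine: a = sin²(Δφ/2) + cos φ₁ cos φ₂ sin²(Δλ/2) = 0.4393 + (0.8593)(0.6119)(0.0705) = 0.47636.
Central angle c = 2·arcsin(√a) = 1.52351 rad.
Distance = R·c = 1737.4 × 1.5235 ≈ 2647 km.

2647 km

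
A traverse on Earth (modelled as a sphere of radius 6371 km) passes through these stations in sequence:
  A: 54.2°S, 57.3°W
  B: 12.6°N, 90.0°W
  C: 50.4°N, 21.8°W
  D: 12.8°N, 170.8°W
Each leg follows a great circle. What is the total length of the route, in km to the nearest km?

27803 km

Leg A→B: central angle 1.2625 rad, distance 8043.2 km.
Leg B→C: central angle 1.1603 rad, distance 7392.0 km.
Leg C→D: central angle 1.9413 rad, distance 12368.1 km.
Total: 8043.2 + 7392.0 + 12368.1 ≈ 27803 km.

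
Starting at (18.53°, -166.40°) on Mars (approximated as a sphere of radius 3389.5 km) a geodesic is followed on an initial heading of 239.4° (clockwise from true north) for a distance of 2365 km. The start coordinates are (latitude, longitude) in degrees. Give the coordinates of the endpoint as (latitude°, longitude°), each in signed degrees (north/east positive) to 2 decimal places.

-3.82°, 159.94°

Angular distance δ = d/R = 2365/3389.5 = 0.69774 rad; initial bearing θ = 4.1783 rad.
sin φ₂ = sin φ₁ cos δ + cos φ₁ sin δ cos θ = (0.3178)(0.7663) + (0.9482)(0.6425)(-0.5090) = -0.0666, so φ₂ = -3.82°.
Δλ = atan2(sin θ sin δ cos φ₁, cos δ − sin φ₁ sin φ₂) = atan2(-0.5243, 0.7875) = -33.659°.
λ₂ = -166.400° − 33.659° = -200.06° → 159.94° after wrapping to (−180°, 180°].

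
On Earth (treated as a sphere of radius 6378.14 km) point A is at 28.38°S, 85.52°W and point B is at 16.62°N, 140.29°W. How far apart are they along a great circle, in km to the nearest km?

7736 km

With latitudes φ₁ = -28.380°, φ₂ = 16.620° and longitude difference Δλ = -54.770°:
cos c = sin φ₁ sin φ₂ + cos φ₁ cos φ₂ cos Δλ = (-0.4753)(0.2860) + (0.8798)(0.9582)(0.5769) = 0.35038,
so c = arccos(0.35038) = 1.21282 rad.
Distance = R·c = 6378.14 × 1.2128 ≈ 7736 km.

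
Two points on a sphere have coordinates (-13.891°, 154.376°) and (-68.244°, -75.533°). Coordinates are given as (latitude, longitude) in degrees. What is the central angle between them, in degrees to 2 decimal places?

With latitudes φ₁ = -13.891°, φ₂ = -68.244° and longitude difference Δλ = 130.091°:
cos c = sin φ₁ sin φ₂ + cos φ₁ cos φ₂ cos Δλ = (-0.2401)(-0.9288) + (0.9708)(0.3707)(-0.6440) = -0.00875,
so c = arccos(-0.00875) = 1.57954 rad.
So the angular separation is 90.50°.

90.50°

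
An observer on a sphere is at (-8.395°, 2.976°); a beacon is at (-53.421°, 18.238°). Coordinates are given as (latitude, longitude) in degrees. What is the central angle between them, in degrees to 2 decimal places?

46.69°

Let φ₁ = -0.1465 rad, φ₂ = -0.9324 rad, and Δλ = 0.2664 rad.
cos c = sin φ₁ sin φ₂ + cos φ₁ cos φ₂ cos Δλ = (-0.1460)(-0.8030) + (0.9893)(0.5959)(0.9647) = 0.68599,
so c = arccos(0.68599) = 0.81483 rad.
So the angular separation is 46.69°.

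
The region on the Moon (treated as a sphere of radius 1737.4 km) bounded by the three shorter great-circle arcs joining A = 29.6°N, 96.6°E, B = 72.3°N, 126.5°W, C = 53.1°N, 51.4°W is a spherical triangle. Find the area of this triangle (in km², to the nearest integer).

Side lengths (central angles): a = 0.6287, b = 1.6186, c = 1.2896 rad; semiperimeter s = 1.7684.
By l'Huilier's theorem, tan(E/4) = √[tan(s/2) tan((s−a)/2) tan((s−b)/2) tan((s−c)/2)], giving spherical excess E = 0.4765 rad.
Area = E·R² = 0.4765 × (1737.4)² ≈ 1438464 km².

1438464 km²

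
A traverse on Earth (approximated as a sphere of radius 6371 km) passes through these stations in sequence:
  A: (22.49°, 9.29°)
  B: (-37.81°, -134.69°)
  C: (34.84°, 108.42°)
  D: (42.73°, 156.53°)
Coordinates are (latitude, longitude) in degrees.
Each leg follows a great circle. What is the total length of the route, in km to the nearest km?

34852 km

Leg A→B: central angle 2.5408 rad, distance 16187.6 km.
Leg B→C: central angle 2.2699 rad, distance 14461.2 km.
Leg C→D: central angle 0.6597 rad, distance 4202.8 km.
Total: 16187.6 + 14461.2 + 4202.8 ≈ 34852 km.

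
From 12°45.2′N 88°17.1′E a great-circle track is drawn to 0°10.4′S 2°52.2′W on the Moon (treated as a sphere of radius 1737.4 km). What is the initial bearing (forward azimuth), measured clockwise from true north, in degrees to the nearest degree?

Δλ = -91.155° = -1.5910 rad.
y = sin Δλ · cos φ₂ = (-0.9998)(1.0000) = -0.9998
x = cos φ₁ sin φ₂ − sin φ₁ cos φ₂ cos Δλ = (0.9753)(-0.0030) − (0.2208)(1.0000)(-0.0202) = 0.0015
θ = atan2(y, x) = -89.91°; adding 360° gives 270°.

270°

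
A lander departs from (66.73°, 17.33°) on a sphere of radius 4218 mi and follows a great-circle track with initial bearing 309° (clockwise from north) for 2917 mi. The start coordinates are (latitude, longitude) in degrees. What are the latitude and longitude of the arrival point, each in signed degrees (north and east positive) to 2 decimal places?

60.01°, -80.07°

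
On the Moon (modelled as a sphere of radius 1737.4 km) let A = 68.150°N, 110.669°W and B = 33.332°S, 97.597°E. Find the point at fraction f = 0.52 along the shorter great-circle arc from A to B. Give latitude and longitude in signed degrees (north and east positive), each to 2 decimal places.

32.45°, 115.77°

Central angle δ = 2.4717 rad. Interpolating on the sphere with fraction f = 0.52:
P = [sin((1−f)δ)·A + sin(fδ)·B] / sin δ = 1.4930·A + 1.5454·B in Cartesian coordinates,
giving P = (-0.3668, 0.7599, 0.5366), i.e. latitude 32.45°, longitude 115.77°.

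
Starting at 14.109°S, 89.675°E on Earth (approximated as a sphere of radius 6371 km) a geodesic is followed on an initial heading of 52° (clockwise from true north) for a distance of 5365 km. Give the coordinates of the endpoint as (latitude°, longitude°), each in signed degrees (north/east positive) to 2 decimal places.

16.45°, 127.48°

Angular distance δ = d/R = 5365/6371 = 0.84210 rad; initial bearing θ = 0.9076 rad.
sin φ₂ = sin φ₁ cos δ + cos φ₁ sin δ cos θ = (-0.2438)(0.6659) + (0.9698)(0.7460)(0.6157) = 0.2831, so φ₂ = 16.45°.
Δλ = atan2(sin θ sin δ cos φ₁, cos δ − sin φ₁ sin φ₂) = atan2(0.5702, 0.7349) = 37.805°.
λ₂ = 89.675° + 37.805° = 127.48°.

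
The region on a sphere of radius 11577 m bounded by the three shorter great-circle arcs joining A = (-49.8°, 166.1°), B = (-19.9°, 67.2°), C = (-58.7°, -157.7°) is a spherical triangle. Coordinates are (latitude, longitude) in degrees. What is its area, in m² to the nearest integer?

41360872 m²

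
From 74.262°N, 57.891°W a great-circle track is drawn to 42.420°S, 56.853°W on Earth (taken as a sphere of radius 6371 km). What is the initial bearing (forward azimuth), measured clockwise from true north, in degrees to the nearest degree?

179°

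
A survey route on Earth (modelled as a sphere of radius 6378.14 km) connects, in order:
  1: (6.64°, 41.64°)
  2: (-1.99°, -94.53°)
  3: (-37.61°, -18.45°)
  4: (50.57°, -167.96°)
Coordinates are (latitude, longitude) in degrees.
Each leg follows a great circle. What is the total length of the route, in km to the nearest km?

Leg 1→2: central angle 2.3748 rad, distance 15146.8 km.
Leg 2→3: central angle 1.3575 rad, distance 8658.5 km.
Leg 3→4: central angle 2.7021 rad, distance 17234.1 km.
Total: 15146.8 + 8658.5 + 17234.1 ≈ 41039 km.

41039 km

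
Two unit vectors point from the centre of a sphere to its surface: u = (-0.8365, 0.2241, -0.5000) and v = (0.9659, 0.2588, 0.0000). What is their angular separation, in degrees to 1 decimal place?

138.6°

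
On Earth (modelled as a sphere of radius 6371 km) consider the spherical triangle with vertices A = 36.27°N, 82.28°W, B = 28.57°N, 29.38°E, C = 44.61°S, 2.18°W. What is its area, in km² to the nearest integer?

Side lengths (central angles): a = 1.3726, b = 1.8931, c = 1.5492 rad; semiperimeter s = 2.4075.
By l'Huilier's theorem, tan(E/4) = √[tan(s/2) tan((s−a)/2) tan((s−b)/2) tan((s−c)/2)], giving spherical excess E = 1.5976 rad.
Area = E·R² = 1.5976 × (6371)² ≈ 64843983 km².

64843983 km²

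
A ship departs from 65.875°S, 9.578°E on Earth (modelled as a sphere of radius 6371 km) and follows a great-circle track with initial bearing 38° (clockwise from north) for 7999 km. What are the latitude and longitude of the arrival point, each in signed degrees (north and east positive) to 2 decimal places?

1.33°, 45.41°

Angular distance δ = d/R = 7999/6371 = 1.25553 rad; initial bearing θ = 0.6632 rad.
sin φ₂ = sin φ₁ cos δ + cos φ₁ sin δ cos θ = (-0.9127)(0.3101) + (0.4087)(0.9507)(0.7880) = 0.0232, so φ₂ = 1.33°.
Δλ = atan2(sin θ sin δ cos φ₁, cos δ − sin φ₁ sin φ₂) = atan2(0.2392, 0.3313) = 35.837°.
λ₂ = 9.578° + 35.837° = 45.41°.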